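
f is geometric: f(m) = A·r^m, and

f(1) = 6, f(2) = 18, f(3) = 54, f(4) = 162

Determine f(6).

1458

Consecutive ratio: 18/6 = 3, and 54/18 = 3, so r = 3.
Then A·3^1 = 6 gives A = 2, and f(m) = 2·3^m.
f(6) = 2·3^6 = 1458.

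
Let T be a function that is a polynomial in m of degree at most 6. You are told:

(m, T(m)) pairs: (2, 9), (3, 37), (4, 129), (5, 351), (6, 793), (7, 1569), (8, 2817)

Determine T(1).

First differences: 28, 92, 222, 442, 776, 1248. Second differences: 64, 130, 220, 334, 472. Third differences: 66, 90, 114, 138. Fourth differences: 24, 24, 24.
Level-4 differences are constant, so T has degree 4.
Fitting a degree-4 polynomial gives T(m) = m^4 - 3m³ + 4m² + 1.
Then T(1) = 3.

3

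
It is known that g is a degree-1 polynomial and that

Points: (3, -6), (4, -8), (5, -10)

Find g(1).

First differences: -2, -2.
Level-1 differences are constant, so g has degree 1.
Fitting a degree-1 polynomial gives g(n) = -2n.
Then g(1) = -2.

-2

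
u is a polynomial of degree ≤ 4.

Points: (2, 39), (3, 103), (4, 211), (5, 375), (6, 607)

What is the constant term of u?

First differences: 64, 108, 164, 232. Second differences: 44, 56, 68. Third differences: 12, 12.
Level-3 differences are constant, so u has degree 3.
Fitting a degree-3 polynomial gives u(m) = 2m³ + 4m² + 6m - 5.
The constant term is u(0) = -5.

-5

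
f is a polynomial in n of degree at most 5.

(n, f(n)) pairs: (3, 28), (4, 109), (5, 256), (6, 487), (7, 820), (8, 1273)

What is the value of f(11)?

3532

First differences: 81, 147, 231, 333, 453. Second differences: 66, 84, 102, 120. Third differences: 18, 18, 18.
Level-3 differences are constant, so f has degree 3.
Fitting a degree-3 polynomial gives f(n) = 3n³ - 3n² - 9n + 1.
Then f(11) = 3532.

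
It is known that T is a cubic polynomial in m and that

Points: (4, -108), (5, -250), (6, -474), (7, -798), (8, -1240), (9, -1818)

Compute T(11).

Write T(m) = am³ + bm² + cm + d; the 6 given values yield a linear system in the 4 coefficients.
Solving, T(m) = -3m³ + 4m² + 5m.
Then T(11) = -3454.

-3454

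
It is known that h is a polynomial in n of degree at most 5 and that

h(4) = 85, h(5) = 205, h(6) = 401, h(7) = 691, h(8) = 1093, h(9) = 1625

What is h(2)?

Write h(n) = an^5 + bn^4 + cn³ + dn² + en + p; the 6 given values yield a linear system in the 6 coefficients.
Solving, the top 2 coefficients vanish, and h(n) = 3n³ - 7n² + 5.
Then h(2) = 1.

1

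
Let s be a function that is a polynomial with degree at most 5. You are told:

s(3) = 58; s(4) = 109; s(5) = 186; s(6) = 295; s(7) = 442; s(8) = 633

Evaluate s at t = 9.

874

First differences: 51, 77, 109, 147, 191. Second differences: 26, 32, 38, 44. Third differences: 6, 6, 6.
Level-3 differences are constant, so s has degree 3.
Fitting a degree-3 polynomial gives s(t) = t³ + t² + 7t + 1.
Then s(9) = 874.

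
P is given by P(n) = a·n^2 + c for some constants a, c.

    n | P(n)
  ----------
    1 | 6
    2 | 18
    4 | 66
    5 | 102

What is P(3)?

38

From P(1) = 6 and P(2) = 18: 1a + c = 6 and 4a + c = 18.
Subtracting: 3a = 12, so a = 4; then c = 6 − 4·1 = 2.
So P(n) = 4n² + 2, and P(3) = 38.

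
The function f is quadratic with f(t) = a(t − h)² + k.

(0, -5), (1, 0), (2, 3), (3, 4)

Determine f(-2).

First differences 5, 3, 1; second difference -2 = 2a, so a = -1.
Expanding, the t-coefficient is −2ah = 2h; matching it to the data gives h = 3, and then k = 4.
So f(t) = -1(t − 3)² + 4.
f(-2) = -1·(-5)² + 4 = -21.

-21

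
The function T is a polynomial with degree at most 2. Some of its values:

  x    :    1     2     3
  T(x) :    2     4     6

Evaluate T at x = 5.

Write T(x) = ax² + bx + c; the 3 given values yield a linear system in the 3 coefficients.
Solving, the leading coefficient vanishes, and T(x) = 2x.
Then T(5) = 10.

10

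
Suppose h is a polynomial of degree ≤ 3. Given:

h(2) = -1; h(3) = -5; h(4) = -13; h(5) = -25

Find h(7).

-61

Write h(t) = at³ + bt² + ct + d; the 4 given values yield a linear system in the 4 coefficients.
Solving, the leading coefficient vanishes, and h(t) = -2t² + 6t - 5.
Then h(7) = -61.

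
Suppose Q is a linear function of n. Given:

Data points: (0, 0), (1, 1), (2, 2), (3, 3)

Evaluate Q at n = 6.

6

First differences: 1, 1, 1.
Level-1 differences are constant, so Q has degree 1.
Fitting a degree-1 polynomial gives Q(n) = n.
Then Q(6) = 6.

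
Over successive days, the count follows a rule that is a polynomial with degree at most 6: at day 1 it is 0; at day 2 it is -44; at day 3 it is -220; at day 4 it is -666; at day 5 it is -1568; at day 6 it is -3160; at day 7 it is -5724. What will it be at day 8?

Write the value at n as T(n).
First differences: -44, -176, -446, -902, -1592, -2564. Second differences: -132, -270, -456, -690, -972. Third differences: -138, -186, -234, -282. Fourth differences: -48, -48, -48.
Level-4 differences are constant, so T has degree 4.
Fitting a degree-4 polynomial gives T(n) = -2n^4 - 3n³ + 2n² + n + 2.
Then T(8) = -9590.

-9590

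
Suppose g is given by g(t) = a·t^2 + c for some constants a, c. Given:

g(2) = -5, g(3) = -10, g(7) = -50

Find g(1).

-2

From g(2) = -5 and g(3) = -10: 4a + c = -5 and 9a + c = -10.
Subtracting: 5a = -5, so a = -1; then c = -5 − (-1)·4 = -1.
So g(t) = -1t² − 1, and g(1) = -2.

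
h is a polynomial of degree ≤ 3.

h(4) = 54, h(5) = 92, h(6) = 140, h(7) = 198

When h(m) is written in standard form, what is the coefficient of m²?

First differences: 38, 48, 58. Second differences: 10, 10.
Level-2 differences are constant, so h has degree 2.
Fitting a degree-2 polynomial gives h(m) = 5m² - 7m + 2.
The coefficient of m² is 5.

5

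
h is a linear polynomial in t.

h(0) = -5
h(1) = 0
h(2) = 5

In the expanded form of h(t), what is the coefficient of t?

Write h(t) = at + b; the 3 given values yield a linear system in the 2 coefficients.
Solving, h(t) = 5t - 5.
The coefficient of t is 5.

5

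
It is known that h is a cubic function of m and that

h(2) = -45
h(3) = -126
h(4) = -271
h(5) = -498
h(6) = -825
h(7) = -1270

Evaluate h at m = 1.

-10

Write h(m) = am³ + bm² + cm + d; the 6 given values yield a linear system in the 4 coefficients.
Solving, h(m) = -3m³ - 5m² + m - 3.
Then h(1) = -10.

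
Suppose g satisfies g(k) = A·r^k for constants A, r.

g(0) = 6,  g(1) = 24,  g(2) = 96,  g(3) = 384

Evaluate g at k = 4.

Consecutive ratio: 24/6 = 4, and 96/24 = 4, so r = 4.
Then A·4^0 = 6 gives A = 6, and g(k) = 6·4^k.
g(4) = 6·4^4 = 1536.

1536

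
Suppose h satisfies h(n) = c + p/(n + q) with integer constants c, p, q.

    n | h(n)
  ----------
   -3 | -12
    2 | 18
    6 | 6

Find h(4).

9

(h(n) − c)(n + q) = p for each data point; the three points give a linear system in c and q, then p follows.
Solving: c = 0, q = 0, p = 36, so h(n) = 36/(n + 0).
Then h(4) = 0 + 36/4 = 9.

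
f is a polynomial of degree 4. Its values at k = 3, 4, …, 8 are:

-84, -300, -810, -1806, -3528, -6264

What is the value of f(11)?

-24156

First differences: -216, -510, -996, -1722, -2736. Second differences: -294, -486, -726, -1014. Third differences: -192, -240, -288. Fourth differences: -48, -48.
Level-4 differences are constant, so f has degree 4.
Fitting a degree-4 polynomial gives f(k) = -2k^4 + 4k³ - k² - 7k.
Then f(11) = -24156.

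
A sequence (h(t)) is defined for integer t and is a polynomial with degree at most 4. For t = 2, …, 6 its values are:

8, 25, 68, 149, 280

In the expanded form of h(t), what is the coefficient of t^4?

Write h(t) = at^4 + bt³ + ct² + dt + e; the 5 given values yield a linear system in the 5 coefficients.
Solving, the leading coefficient vanishes, and h(t) = 2t³ - 5t² + 4t + 4.
The coefficient of t^4 is 0.

0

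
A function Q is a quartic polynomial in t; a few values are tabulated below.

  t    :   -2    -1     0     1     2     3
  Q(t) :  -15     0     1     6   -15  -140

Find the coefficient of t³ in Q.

-1

First differences: 15, 1, 5, -21, -125. Second differences: -14, 4, -26, -104. Third differences: 18, -30, -78. Fourth differences: -48, -48.
Level-4 differences are constant, so Q has degree 4.
Fitting a degree-4 polynomial gives Q(t) = -2t^4 - t³ + 4t² + 4t + 1.
The coefficient of t³ is -1.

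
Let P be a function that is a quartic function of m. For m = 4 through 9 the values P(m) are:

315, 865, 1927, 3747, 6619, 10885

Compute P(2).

First differences: 550, 1062, 1820, 2872, 4266. Second differences: 512, 758, 1052, 1394. Third differences: 246, 294, 342. Fourth differences: 48, 48.
Level-4 differences are constant, so P has degree 4.
Fitting a degree-4 polynomial gives P(m) = 2m^4 - 3m³ - m² + 4m - 5.
Then P(2) = 7.

7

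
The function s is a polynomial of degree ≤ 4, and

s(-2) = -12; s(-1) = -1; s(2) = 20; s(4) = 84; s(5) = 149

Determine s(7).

Write s(m) = am^4 + bm³ + cm² + dm + e; the 5 given values yield a linear system in the 5 coefficients.
Solving, the leading coefficient vanishes, and s(m) = m³ + 4m + 4.
Then s(7) = 375.

375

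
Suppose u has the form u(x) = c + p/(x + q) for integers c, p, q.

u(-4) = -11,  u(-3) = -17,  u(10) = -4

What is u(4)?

-3

(u(x) − c)(x + q) = p for each data point; the three points give a linear system in c and q, then p follows.
Solving: c = -5, q = 2, p = 12, so u(x) = -5 + 12/(x + 2).
Then u(4) = -5 + 12/6 = -3.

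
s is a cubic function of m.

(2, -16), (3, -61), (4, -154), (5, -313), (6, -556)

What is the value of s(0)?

2

First differences: -45, -93, -159, -243. Second differences: -48, -66, -84. Third differences: -18, -18.
Level-3 differences are constant, so s has degree 3.
Fitting a degree-3 polynomial gives s(m) = -3m³ + 3m² - 3m + 2.
Then s(0) = 2.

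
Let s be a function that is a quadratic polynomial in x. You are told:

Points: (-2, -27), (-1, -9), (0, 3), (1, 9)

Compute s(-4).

-81

Write s(x) = ax² + bx + c; the 4 given values yield a linear system in the 3 coefficients.
Solving, s(x) = -3x² + 9x + 3.
Then s(-4) = -81.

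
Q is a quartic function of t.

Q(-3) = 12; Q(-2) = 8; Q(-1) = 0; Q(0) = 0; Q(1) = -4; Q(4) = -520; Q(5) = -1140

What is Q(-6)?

-480

Write Q(t) = at^4 + bt³ + ct² + dt + e; the 7 given values yield a linear system in the 5 coefficients.
Solving, Q(t) = -t^4 - 4t³ - t² + 2t.
Then Q(-6) = -480.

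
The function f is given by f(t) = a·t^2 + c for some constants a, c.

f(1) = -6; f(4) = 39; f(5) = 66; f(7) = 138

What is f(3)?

18

From f(1) = -6 and f(4) = 39: 1a + c = -6 and 16a + c = 39.
Subtracting: 15a = 45, so a = 3; then c = -6 − 3·1 = -9.
So f(t) = 3t² − 9, and f(3) = 18.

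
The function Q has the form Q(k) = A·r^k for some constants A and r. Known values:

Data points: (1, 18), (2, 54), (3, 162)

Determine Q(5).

1458

Consecutive ratio: 54/18 = 3, and 162/54 = 3, so r = 3.
Then A·3^1 = 18 gives A = 6, and Q(k) = 6·3^k.
Q(5) = 6·3^5 = 1458.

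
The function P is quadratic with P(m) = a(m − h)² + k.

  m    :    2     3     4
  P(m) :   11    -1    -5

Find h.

First differences -12, -4; second difference 8 = 2a, so a = 4.
Expanding, the m-coefficient is −2ah = -8h; matching it to the data gives h = 4, and then k = -5.
So P(m) = 4(m − 4)² − 5.
Hence h = 4.

4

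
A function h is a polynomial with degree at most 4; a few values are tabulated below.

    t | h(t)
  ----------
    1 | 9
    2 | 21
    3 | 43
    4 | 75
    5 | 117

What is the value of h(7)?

231

Write h(t) = at^4 + bt³ + ct² + dt + e; the 5 given values yield a linear system in the 5 coefficients.
Solving, the top 2 coefficients vanish, and h(t) = 5t² - 3t + 7.
Then h(7) = 231.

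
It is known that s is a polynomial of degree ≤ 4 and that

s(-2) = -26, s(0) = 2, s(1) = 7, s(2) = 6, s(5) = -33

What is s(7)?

-89

Write s(m) = am^4 + bm³ + cm² + dm + e; the 5 given values yield a linear system in the 5 coefficients.
Solving, the top 2 coefficients vanish, and s(m) = -3m² + 8m + 2.
Then s(7) = -89.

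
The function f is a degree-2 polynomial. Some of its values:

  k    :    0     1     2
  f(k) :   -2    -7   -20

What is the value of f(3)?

-41

Write f(k) = ak² + bk + c; the 3 given values yield a linear system in the 3 coefficients.
Solving, f(k) = -4k² - k - 2.
Then f(3) = -41.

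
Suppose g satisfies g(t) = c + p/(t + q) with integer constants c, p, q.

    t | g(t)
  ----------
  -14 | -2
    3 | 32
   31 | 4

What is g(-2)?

-18

(g(t) − c)(t + q) = p for each data point; the three points give a linear system in c and q, then p follows.
Solving: c = 2, q = -1, p = 60, so g(t) = 2 + 60/(t − 1).
Then g(-2) = 2 + 60/(-3) = -18.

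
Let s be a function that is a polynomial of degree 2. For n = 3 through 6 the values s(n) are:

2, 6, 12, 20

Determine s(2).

0

First differences: 4, 6, 8. Second differences: 2, 2.
Level-2 differences are constant, so s has degree 2.
Fitting a degree-2 polynomial gives s(n) = n² - 3n + 2.
Then s(2) = 0.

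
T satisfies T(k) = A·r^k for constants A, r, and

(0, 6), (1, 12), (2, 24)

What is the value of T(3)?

48

Consecutive ratio: 12/6 = 2, and 24/12 = 2, so r = 2.
Then A·2^0 = 6 gives A = 6, and T(k) = 6·2^k.
T(3) = 6·2^3 = 48.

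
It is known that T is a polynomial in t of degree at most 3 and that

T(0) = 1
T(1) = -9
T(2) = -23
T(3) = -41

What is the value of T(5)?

First differences: -10, -14, -18. Second differences: -4, -4.
Level-2 differences are constant, so T has degree 2.
Fitting a degree-2 polynomial gives T(t) = -2t² - 8t + 1.
Then T(5) = -89.

-89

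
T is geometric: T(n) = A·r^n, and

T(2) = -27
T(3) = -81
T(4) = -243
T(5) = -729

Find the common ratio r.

Consecutive ratio: -81/(-27) = 3, and -243/(-81) = 3, so r = 3.
Then A·3^2 = -27 gives A = -3, and T(n) = -3·3^n.

3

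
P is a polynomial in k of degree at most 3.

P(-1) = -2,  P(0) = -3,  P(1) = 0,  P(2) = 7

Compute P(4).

33

First differences: -1, 3, 7. Second differences: 4, 4.
Level-2 differences are constant, so P has degree 2.
Fitting a degree-2 polynomial gives P(k) = 2k² + k - 3.
Then P(4) = 33.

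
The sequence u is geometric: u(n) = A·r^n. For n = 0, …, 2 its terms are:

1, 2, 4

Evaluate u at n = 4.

Consecutive ratio: 2/1 = 2, and 4/2 = 2, so r = 2.
Then A·2^0 = 1 gives A = 1, and u(n) = 1·2^n.
u(4) = 1·2^4 = 16.

16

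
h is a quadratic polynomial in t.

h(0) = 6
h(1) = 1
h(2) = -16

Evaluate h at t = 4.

Write h(t) = at² + bt + c; the 3 given values yield a linear system in the 3 coefficients.
Solving, h(t) = -6t² + t + 6.
Then h(4) = -86.

-86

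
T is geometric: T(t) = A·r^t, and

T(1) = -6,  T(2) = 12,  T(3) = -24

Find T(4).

Consecutive ratio: 12/(-6) = -2, and -24/12 = -2, so r = -2.
Then A·(-2)^1 = -6 gives A = 3, and T(t) = 3·(-2)^t.
T(4) = 3·(-2)^4 = 48.

48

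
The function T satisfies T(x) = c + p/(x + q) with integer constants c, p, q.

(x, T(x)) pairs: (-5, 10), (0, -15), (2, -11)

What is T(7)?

-8

(T(x) − c)(x + q) = p for each data point; the three points give a linear system in c and q, then p follows.
Solving: c = -5, q = 3, p = -30, so T(x) = -5 − 30/(x + 3).
Then T(7) = -5 − 30/10 = -8.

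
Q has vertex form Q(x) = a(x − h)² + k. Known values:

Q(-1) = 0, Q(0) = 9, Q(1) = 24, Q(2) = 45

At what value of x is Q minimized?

-2

First differences 9, 15, 21; second difference 6 = 2a, so a = 3.
Expanding, the x-coefficient is −2ah = -6h; matching it to the data gives h = -2, and then k = -3.
So Q(x) = 3(x + 2)² − 3.
Hence h = -2.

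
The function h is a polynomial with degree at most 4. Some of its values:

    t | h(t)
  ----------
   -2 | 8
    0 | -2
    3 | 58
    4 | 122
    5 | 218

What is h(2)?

20

Write h(t) = at^4 + bt³ + ct² + dt + e; the 5 given values yield a linear system in the 5 coefficients.
Solving, the leading coefficient vanishes, and h(t) = t³ + 4t² - t - 2.
Then h(2) = 20.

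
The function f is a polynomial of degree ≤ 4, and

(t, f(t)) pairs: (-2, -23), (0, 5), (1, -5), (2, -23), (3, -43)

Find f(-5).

Write f(t) = at^4 + bt³ + ct² + dt + e; the 5 given values yield a linear system in the 5 coefficients.
Solving, the leading coefficient vanishes, and f(t) = t³ - 7t² - 4t + 5.
Then f(-5) = -275.

-275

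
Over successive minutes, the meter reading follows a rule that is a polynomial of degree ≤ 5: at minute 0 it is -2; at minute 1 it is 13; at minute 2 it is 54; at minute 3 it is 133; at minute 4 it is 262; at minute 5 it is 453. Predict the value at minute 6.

718

Write the value at t as Q(t).
First differences: 15, 41, 79, 129, 191. Second differences: 26, 38, 50, 62. Third differences: 12, 12, 12.
Level-3 differences are constant, so Q has degree 3.
Extending the table by one column gives the next first difference 265, so Q(6) = 453 + 265 = 718.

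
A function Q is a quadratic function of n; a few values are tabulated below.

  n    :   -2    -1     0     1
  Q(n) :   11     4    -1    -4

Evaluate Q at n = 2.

-5

First differences: -7, -5, -3. Second differences: 2, 2.
Level-2 differences are constant, so Q has degree 2.
Fitting a degree-2 polynomial gives Q(n) = n² - 4n - 1.
Then Q(2) = -5.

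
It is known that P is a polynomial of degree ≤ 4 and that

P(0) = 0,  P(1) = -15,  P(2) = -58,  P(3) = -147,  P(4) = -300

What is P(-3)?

57

Write P(x) = ax^4 + bx³ + cx² + dx + e; the 5 given values yield a linear system in the 5 coefficients.
Solving, the leading coefficient vanishes, and P(x) = -3x³ - 5x² - 7x.
Then P(-3) = 57.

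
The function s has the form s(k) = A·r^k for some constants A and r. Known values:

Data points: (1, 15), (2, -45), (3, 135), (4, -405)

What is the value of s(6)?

Consecutive ratio: -45/15 = -3, and 135/(-45) = -3, so r = -3.
Then A·(-3)^1 = 15 gives A = -5, and s(k) = -5·(-3)^k.
s(6) = -5·(-3)^6 = -3645.

-3645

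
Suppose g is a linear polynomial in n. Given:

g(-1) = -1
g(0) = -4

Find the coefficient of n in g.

-3

Write g(n) = an + b; the 2 given values yield a linear system in the 2 coefficients.
Solving, g(n) = -3n - 4.
The coefficient of n is -3.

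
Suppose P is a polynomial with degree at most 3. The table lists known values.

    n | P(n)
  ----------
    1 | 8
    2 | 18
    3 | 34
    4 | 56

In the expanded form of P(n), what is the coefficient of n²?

First differences: 10, 16, 22. Second differences: 6, 6.
Level-2 differences are constant, so P has degree 2.
Fitting a degree-2 polynomial gives P(n) = 3n² + n + 4.
The coefficient of n² is 3.

3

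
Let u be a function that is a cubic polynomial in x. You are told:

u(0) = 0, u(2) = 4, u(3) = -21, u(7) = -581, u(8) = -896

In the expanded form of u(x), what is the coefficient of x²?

1

Write u(x) = ax³ + bx² + cx + d; the 5 given values yield a linear system in the 4 coefficients.
Solving, u(x) = -2x³ + x² + 8x.
The coefficient of x² is 1.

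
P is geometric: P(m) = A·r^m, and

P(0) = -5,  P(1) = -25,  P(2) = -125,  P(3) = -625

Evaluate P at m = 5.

-15625

Consecutive ratio: -25/(-5) = 5, and -125/(-25) = 5, so r = 5.
Then A·5^0 = -5 gives A = -5, and P(m) = -5·5^m.
P(5) = -5·5^5 = -15625.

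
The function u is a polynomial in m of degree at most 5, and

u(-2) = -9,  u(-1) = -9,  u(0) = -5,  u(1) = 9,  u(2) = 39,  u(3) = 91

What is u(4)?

Write u(m) = am^5 + bm^4 + cm³ + dm² + em + p; the 6 given values yield a linear system in the 6 coefficients.
Solving, the top 2 coefficients vanish, and u(m) = m³ + 5m² + 8m - 5.
Then u(4) = 171.

171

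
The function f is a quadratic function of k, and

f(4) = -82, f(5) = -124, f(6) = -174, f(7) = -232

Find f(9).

First differences: -42, -50, -58. Second differences: -8, -8.
Level-2 differences are constant, so f has degree 2.
Fitting a degree-2 polynomial gives f(k) = -4k² - 6k + 6.
Then f(9) = -372.

-372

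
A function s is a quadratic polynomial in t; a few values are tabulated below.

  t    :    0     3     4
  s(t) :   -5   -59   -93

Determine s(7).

Write s(t) = at² + bt + c; the 3 given values yield a linear system in the 3 coefficients.
Solving, s(t) = -4t² - 6t - 5.
Then s(7) = -243.

-243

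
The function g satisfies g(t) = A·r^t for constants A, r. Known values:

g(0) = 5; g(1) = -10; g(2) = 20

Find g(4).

Consecutive ratio: -10/5 = -2, and 20/(-10) = -2, so r = -2.
Then A·(-2)^0 = 5 gives A = 5, and g(t) = 5·(-2)^t.
g(4) = 5·(-2)^4 = 80.

80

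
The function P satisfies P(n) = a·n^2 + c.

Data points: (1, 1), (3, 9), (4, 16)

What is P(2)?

From P(1) = 1 and P(3) = 9: 1a + c = 1 and 9a + c = 9.
Subtracting: 8a = 8, so a = 1; then c = 1 − 1·1 = 0.
So P(n) = 1n² + 0, and P(2) = 4.

4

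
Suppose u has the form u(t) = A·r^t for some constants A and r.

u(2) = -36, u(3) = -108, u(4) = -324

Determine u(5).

-972

Consecutive ratio: -108/(-36) = 3, and -324/(-108) = 3, so r = 3.
Then A·3^2 = -36 gives A = -4, and u(t) = -4·3^t.
u(5) = -4·3^5 = -972.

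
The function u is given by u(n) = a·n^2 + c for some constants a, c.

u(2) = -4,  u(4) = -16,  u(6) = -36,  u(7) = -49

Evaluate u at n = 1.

-1

From u(2) = -4 and u(4) = -16: 4a + c = -4 and 16a + c = -16.
Subtracting: 12a = -12, so a = -1; then c = -4 − (-1)·4 = 0.
So u(n) = -1n² + 0, and u(1) = -1.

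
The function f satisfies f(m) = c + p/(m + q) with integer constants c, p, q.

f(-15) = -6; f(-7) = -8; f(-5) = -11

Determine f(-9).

(f(m) − c)(m + q) = p for each data point; the three points give a linear system in c and q, then p follows.
Solving: c = -5, q = 3, p = 12, so f(m) = -5 + 12/(m + 3).
Then f(-9) = -5 + 12/(-6) = -7.

-7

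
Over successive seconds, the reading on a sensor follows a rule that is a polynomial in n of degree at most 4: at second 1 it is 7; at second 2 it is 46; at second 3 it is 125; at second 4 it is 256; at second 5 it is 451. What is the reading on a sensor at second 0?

Write the value at n as u(n).
Write u(n) = an^4 + bn³ + cn² + dn + e; the 5 given values yield a linear system in the 5 coefficients.
Solving, the leading coefficient vanishes, and u(n) = 2n³ + 8n² + n - 4.
Then u(0) = -4.

-4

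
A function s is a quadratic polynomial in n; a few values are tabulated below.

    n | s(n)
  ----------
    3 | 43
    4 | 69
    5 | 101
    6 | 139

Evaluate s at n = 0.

Write s(n) = an² + bn + c; the 4 given values yield a linear system in the 3 coefficients.
Solving, s(n) = 3n² + 5n + 1.
Then s(0) = 1.

1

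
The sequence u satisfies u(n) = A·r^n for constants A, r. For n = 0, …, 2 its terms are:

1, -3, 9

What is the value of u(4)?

81

Consecutive ratio: -3/1 = -3, and 9/(-3) = -3, so r = -3.
Then A·(-3)^0 = 1 gives A = 1, and u(n) = 1·(-3)^n.
u(4) = 1·(-3)^4 = 81.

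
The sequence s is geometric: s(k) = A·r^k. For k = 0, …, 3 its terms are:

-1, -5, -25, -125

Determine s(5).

-3125

Consecutive ratio: -5/(-1) = 5, and -25/(-5) = 5, so r = 5.
Then A·5^0 = -1 gives A = -1, and s(k) = -1·5^k.
s(5) = -1·5^5 = -3125.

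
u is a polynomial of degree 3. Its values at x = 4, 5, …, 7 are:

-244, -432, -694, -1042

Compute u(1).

-4

Write u(x) = ax³ + bx² + cx + d; the 4 given values yield a linear system in the 4 coefficients.
Solving, u(x) = -2x³ - 7x² - 3x + 8.
Then u(1) = -4.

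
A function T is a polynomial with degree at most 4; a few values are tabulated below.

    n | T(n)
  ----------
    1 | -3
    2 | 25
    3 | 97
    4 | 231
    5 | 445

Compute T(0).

First differences: 28, 72, 134, 214. Second differences: 44, 62, 80. Third differences: 18, 18.
Level-3 differences are constant, so T has degree 3.
Fitting a degree-3 polynomial gives T(n) = 3n³ + 4n² - 5n - 5.
Then T(0) = -5.

-5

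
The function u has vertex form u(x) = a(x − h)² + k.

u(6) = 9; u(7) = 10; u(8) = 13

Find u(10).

First differences 1, 3; second difference 2 = 2a, so a = 1.
Expanding, the x-coefficient is −2ah = -2h; matching it to the data gives h = 6, and then k = 9.
So u(x) = 1(x − 6)² + 9.
u(10) = 1·4² + 9 = 25.

25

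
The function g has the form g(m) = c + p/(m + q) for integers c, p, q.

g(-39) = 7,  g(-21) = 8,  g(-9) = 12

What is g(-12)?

10

(g(m) − c)(m + q) = p for each data point; the three points give a linear system in c and q, then p follows.
Solving: c = 6, q = 3, p = -36, so g(m) = 6 − 36/(m + 3).
Then g(-12) = 6 − 36/(-9) = 10.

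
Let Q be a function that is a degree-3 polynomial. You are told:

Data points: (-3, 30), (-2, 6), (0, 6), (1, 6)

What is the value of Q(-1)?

Write Q(n) = an³ + bn² + cn + d; the 4 given values yield a linear system in the 4 coefficients.
Solving, Q(n) = -2n³ - 2n² + 4n + 6.
Then Q(-1) = 2.

2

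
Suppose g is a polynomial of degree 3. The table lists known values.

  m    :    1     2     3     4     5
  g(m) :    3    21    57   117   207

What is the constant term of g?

-3

First differences: 18, 36, 60, 90. Second differences: 18, 24, 30. Third differences: 6, 6.
Level-3 differences are constant, so g has degree 3.
Fitting a degree-3 polynomial gives g(m) = m³ + 3m² + 2m - 3.
The constant term is g(0) = -3.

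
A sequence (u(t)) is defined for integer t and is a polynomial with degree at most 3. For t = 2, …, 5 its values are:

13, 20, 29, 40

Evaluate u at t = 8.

85

Write u(t) = at³ + bt² + ct + d; the 4 given values yield a linear system in the 4 coefficients.
Solving, the leading coefficient vanishes, and u(t) = t² + 2t + 5.
Then u(8) = 85.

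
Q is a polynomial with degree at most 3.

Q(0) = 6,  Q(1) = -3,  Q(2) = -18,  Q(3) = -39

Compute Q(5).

Write Q(n) = an³ + bn² + cn + d; the 4 given values yield a linear system in the 4 coefficients.
Solving, the leading coefficient vanishes, and Q(n) = -3n² - 6n + 6.
Then Q(5) = -99.

-99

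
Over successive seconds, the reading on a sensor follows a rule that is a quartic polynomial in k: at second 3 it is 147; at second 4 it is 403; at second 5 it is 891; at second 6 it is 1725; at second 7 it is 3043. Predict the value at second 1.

-5

Write the value at k as P(k).
Write P(k) = ak^4 + bk³ + ck² + dk + e; the 5 given values yield a linear system in the 5 coefficients.
Solving, P(k) = k^4 + k³ + 7k² - 5k - 9.
Then P(1) = -5.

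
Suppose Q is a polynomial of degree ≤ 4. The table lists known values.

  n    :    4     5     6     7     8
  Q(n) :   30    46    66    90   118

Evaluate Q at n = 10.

186

First differences: 16, 20, 24, 28. Second differences: 4, 4, 4.
Level-2 differences are constant, so Q has degree 2.
Fitting a degree-2 polynomial gives Q(n) = 2n² - 2n + 6.
Then Q(10) = 186.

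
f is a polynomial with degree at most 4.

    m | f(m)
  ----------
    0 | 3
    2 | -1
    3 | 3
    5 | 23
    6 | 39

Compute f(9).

Write f(m) = am^4 + bm³ + cm² + dm + e; the 5 given values yield a linear system in the 5 coefficients.
Solving, the top 2 coefficients vanish, and f(m) = 2m² - 6m + 3.
Then f(9) = 111.

111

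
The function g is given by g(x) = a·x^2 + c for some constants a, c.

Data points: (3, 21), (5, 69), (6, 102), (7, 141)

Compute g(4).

From g(3) = 21 and g(5) = 69: 9a + c = 21 and 25a + c = 69.
Subtracting: 16a = 48, so a = 3; then c = 21 − 3·9 = -6.
So g(x) = 3x² − 6, and g(4) = 42.

42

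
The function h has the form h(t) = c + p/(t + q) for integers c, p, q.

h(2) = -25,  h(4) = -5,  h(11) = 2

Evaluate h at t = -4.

11

(h(t) − c)(t + q) = p for each data point; the three points give a linear system in c and q, then p follows.
Solving: c = 5, q = -1, p = -30, so h(t) = 5 − 30/(t − 1).
Then h(-4) = 5 − 30/(-5) = 11.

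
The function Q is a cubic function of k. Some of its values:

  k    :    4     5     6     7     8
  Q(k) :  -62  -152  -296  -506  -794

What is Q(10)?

Write Q(k) = ak³ + bk² + ck + d; the 5 given values yield a linear system in the 4 coefficients.
Solving, Q(k) = -2k³ + 3k² + 5k - 2.
Then Q(10) = -1652.

-1652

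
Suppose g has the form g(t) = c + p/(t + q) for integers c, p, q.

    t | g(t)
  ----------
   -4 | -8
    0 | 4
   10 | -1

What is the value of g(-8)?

-4

(g(t) − c)(t + q) = p for each data point; the three points give a linear system in c and q, then p follows.
Solving: c = -2, q = 2, p = 12, so g(t) = -2 + 12/(t + 2).
Then g(-8) = -2 + 12/(-6) = -4.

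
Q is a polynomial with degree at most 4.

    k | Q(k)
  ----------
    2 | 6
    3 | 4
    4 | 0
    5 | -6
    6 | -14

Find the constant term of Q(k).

First differences: -2, -4, -6, -8. Second differences: -2, -2, -2.
Level-2 differences are constant, so Q has degree 2.
Fitting a degree-2 polynomial gives Q(k) = -k² + 3k + 4.
The constant term is Q(0) = 4.

4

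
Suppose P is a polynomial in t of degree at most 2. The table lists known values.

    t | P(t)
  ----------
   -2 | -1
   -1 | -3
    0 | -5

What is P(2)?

First differences: -2, -2.
Level-1 differences are constant, so P has degree 1.
Fitting a degree-1 polynomial gives P(t) = -2t - 5.
Then P(2) = -9.

-9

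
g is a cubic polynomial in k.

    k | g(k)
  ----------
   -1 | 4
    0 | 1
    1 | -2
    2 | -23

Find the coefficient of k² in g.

Write g(k) = ak³ + bk² + ck + d; the 4 given values yield a linear system in the 4 coefficients.
Solving, g(k) = -3k³ + 1.
The coefficient of k² is 0.

0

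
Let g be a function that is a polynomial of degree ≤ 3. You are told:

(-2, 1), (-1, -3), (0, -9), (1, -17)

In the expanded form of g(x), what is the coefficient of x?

First differences: -4, -6, -8. Second differences: -2, -2.
Level-2 differences are constant, so g has degree 2.
Fitting a degree-2 polynomial gives g(x) = -x² - 7x - 9.
The coefficient of x is -7.

-7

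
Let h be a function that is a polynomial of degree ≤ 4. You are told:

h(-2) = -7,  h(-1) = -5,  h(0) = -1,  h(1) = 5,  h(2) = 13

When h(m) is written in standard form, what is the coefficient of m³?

Write h(m) = am^4 + bm³ + cm² + dm + e; the 5 given values yield a linear system in the 5 coefficients.
Solving, the top 2 coefficients vanish, and h(m) = m² + 5m - 1.
The coefficient of m³ is 0.

0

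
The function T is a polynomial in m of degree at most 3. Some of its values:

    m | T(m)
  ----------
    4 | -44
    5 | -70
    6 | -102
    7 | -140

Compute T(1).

-2

Write T(m) = am³ + bm² + cm + d; the 4 given values yield a linear system in the 4 coefficients.
Solving, the leading coefficient vanishes, and T(m) = -3m² + m.
Then T(1) = -2.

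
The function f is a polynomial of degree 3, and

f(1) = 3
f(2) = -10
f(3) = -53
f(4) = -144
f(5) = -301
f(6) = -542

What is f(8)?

Write f(n) = an³ + bn² + cn + d; the 6 given values yield a linear system in the 4 coefficients.
Solving, f(n) = -3n³ + 3n² - n + 4.
Then f(8) = -1348.

-1348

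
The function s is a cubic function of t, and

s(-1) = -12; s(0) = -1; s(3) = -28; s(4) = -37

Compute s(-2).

Write s(t) = at³ + bt² + ct + d; the 4 given values yield a linear system in the 4 coefficients.
Solving, s(t) = t³ - 7t² + 3t - 1.
Then s(-2) = -43.

-43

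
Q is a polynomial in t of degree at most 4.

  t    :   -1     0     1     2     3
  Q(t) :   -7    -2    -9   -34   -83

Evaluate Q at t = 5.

-277

Write Q(t) = at^4 + bt³ + ct² + dt + e; the 5 given values yield a linear system in the 5 coefficients.
Solving, the leading coefficient vanishes, and Q(t) = -t³ - 6t² - 2.
Then Q(5) = -277.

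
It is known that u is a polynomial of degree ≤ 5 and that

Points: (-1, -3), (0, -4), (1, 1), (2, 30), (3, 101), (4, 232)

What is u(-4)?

-144

Write u(t) = at^5 + bt^4 + ct³ + dt² + et + p; the 6 given values yield a linear system in the 6 coefficients.
Solving, the top 2 coefficients vanish, and u(t) = 3t³ + 3t² - t - 4.
Then u(-4) = -144.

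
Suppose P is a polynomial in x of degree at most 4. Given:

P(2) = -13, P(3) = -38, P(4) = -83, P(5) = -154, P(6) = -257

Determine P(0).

1

Write P(x) = ax^4 + bx³ + cx² + dx + e; the 5 given values yield a linear system in the 5 coefficients.
Solving, the leading coefficient vanishes, and P(x) = -x³ - x² - x + 1.
Then P(0) = 1.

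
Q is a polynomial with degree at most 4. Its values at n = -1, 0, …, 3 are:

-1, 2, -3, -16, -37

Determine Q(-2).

-12

First differences: 3, -5, -13, -21. Second differences: -8, -8, -8.
Level-2 differences are constant, so Q has degree 2.
Fitting a degree-2 polynomial gives Q(n) = -4n² - n + 2.
Then Q(-2) = -12.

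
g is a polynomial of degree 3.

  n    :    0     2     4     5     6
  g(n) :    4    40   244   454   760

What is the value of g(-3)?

-50

Write g(n) = an³ + bn² + cn + d; the 5 given values yield a linear system in the 4 coefficients.
Solving, g(n) = 3n³ + 3n² + 4.
Then g(-3) = -50.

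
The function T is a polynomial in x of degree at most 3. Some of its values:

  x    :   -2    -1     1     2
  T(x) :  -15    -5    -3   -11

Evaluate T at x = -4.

-53

Write T(x) = ax³ + bx² + cx + d; the 4 given values yield a linear system in the 4 coefficients.
Solving, the leading coefficient vanishes, and T(x) = -3x² + x - 1.
Then T(-4) = -53.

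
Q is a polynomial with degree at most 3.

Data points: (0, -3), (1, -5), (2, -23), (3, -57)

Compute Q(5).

Write Q(n) = an³ + bn² + cn + d; the 4 given values yield a linear system in the 4 coefficients.
Solving, the leading coefficient vanishes, and Q(n) = -8n² + 6n - 3.
Then Q(5) = -173.

-173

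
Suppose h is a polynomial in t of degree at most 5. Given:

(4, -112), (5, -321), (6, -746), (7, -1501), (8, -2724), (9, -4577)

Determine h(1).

-1

First differences: -209, -425, -755, -1223, -1853. Second differences: -216, -330, -468, -630. Third differences: -114, -138, -162. Fourth differences: -24, -24.
Level-4 differences are constant, so h has degree 4.
Fitting a degree-4 polynomial gives h(t) = -t^4 + 3t³ - 2t² - 5t + 4.
Then h(1) = -1.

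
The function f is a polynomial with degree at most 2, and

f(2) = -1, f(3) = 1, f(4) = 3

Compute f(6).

Write f(x) = ax² + bx + c; the 3 given values yield a linear system in the 3 coefficients.
Solving, the leading coefficient vanishes, and f(x) = 2x - 5.
Then f(6) = 7.

7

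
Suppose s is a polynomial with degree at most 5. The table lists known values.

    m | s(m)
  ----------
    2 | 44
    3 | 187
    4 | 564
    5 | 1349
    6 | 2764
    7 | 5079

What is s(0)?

4

First differences: 143, 377, 785, 1415, 2315. Second differences: 234, 408, 630, 900. Third differences: 174, 222, 270. Fourth differences: 48, 48.
Level-4 differences are constant, so s has degree 4.
Fitting a degree-4 polynomial gives s(m) = 2m^4 + m³ - 2m² + 4m + 4.
The constant term is s(0) = 4.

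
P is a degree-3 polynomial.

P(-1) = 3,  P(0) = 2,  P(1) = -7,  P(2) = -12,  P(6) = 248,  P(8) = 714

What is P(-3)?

-67

Write P(n) = an³ + bn² + cn + d; the 6 given values yield a linear system in the 4 coefficients.
Solving, P(n) = 2n³ - 4n² - 7n + 2.
Then P(-3) = -67.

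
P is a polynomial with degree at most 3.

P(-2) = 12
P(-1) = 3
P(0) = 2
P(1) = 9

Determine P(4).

78

First differences: -9, -1, 7. Second differences: 8, 8.
Level-2 differences are constant, so P has degree 2.
Fitting a degree-2 polynomial gives P(x) = 4x² + 3x + 2.
Then P(4) = 78.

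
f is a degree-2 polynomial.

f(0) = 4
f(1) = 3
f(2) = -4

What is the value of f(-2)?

Write f(n) = an² + bn + c; the 3 given values yield a linear system in the 3 coefficients.
Solving, f(n) = -3n² + 2n + 4.
Then f(-2) = -12.

-12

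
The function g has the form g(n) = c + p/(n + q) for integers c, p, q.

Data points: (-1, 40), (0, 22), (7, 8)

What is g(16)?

(g(n) − c)(n + q) = p for each data point; the three points give a linear system in c and q, then p follows.
Solving: c = 4, q = 2, p = 36, so g(n) = 4 + 36/(n + 2).
Then g(16) = 4 + 36/18 = 6.

6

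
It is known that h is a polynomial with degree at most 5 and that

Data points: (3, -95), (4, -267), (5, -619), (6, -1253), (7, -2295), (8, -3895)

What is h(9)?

First differences: -172, -352, -634, -1042, -1600. Second differences: -180, -282, -408, -558. Third differences: -102, -126, -150. Fourth differences: -24, -24.
Level-4 differences are constant, so h has degree 4.
Fitting a degree-4 polynomial gives h(t) = -t^4 + t³ - 5t² + t + 1.
Then h(9) = -6227.

-6227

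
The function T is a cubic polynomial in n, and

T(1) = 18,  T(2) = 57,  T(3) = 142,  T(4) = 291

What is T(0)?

7

Write T(n) = an³ + bn² + cn + d; the 4 given values yield a linear system in the 4 coefficients.
Solving, T(n) = 3n³ + 5n² + 3n + 7.
The constant term is T(0) = 7.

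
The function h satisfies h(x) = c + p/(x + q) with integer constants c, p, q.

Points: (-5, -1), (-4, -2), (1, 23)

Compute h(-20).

(h(x) − c)(x + q) = p for each data point; the three points give a linear system in c and q, then p follows.
Solving: c = 3, q = 0, p = 20, so h(x) = 3 + 20/(x + 0).
Then h(-20) = 3 + 20/(-20) = 2.

2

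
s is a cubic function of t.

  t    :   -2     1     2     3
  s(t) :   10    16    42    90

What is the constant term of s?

6

Write s(t) = at³ + bt² + ct + d; the 4 given values yield a linear system in the 4 coefficients.
Solving, s(t) = t³ + 5t² + 4t + 6.
The constant term is s(0) = 6.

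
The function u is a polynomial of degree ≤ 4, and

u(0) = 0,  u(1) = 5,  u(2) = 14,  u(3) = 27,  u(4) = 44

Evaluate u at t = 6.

90

First differences: 5, 9, 13, 17. Second differences: 4, 4, 4.
Level-2 differences are constant, so u has degree 2.
Fitting a degree-2 polynomial gives u(t) = 2t² + 3t.
Then u(6) = 90.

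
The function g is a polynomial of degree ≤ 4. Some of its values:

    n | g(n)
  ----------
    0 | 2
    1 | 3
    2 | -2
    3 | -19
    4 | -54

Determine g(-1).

1

First differences: 1, -5, -17, -35. Second differences: -6, -12, -18. Third differences: -6, -6.
Level-3 differences are constant, so g has degree 3.
Fitting a degree-3 polynomial gives g(n) = -n³ + 2n + 2.
Then g(-1) = 1.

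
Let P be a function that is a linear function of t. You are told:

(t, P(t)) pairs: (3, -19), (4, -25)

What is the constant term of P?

-1

Write P(t) = at + b; the 2 given values yield a linear system in the 2 coefficients.
Solving, P(t) = -6t - 1.
The constant term is P(0) = -1.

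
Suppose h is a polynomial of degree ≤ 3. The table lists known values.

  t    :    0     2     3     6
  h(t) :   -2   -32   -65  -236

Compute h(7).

Write h(t) = at³ + bt² + ct + d; the 4 given values yield a linear system in the 4 coefficients.
Solving, the leading coefficient vanishes, and h(t) = -6t² - 3t - 2.
Then h(7) = -317.

-317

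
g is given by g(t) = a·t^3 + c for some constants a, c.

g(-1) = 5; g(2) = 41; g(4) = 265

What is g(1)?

13

From g(-1) = 5 and g(2) = 41: -1a + c = 5 and 8a + c = 41.
Subtracting: 9a = 36, so a = 4; then c = 5 − 4·(-1) = 9.
So g(t) = 4t³ + 9, and g(1) = 13.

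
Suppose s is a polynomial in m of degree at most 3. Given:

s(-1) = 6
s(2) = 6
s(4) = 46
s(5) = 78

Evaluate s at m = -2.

22

Write s(m) = am³ + bm² + cm + d; the 4 given values yield a linear system in the 4 coefficients.
Solving, the leading coefficient vanishes, and s(m) = 4m² - 4m - 2.
Then s(-2) = 22.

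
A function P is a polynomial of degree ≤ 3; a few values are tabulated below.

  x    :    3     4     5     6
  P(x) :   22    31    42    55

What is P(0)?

7

Write P(x) = ax³ + bx² + cx + d; the 4 given values yield a linear system in the 4 coefficients.
Solving, the leading coefficient vanishes, and P(x) = x² + 2x + 7.
The constant term is P(0) = 7.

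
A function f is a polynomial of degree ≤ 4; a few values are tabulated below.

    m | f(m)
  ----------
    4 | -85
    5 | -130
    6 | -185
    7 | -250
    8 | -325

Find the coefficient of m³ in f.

0

First differences: -45, -55, -65, -75. Second differences: -10, -10, -10.
Level-2 differences are constant, so f has degree 2.
Fitting a degree-2 polynomial gives f(m) = -5m² - 5.
The coefficient of m³ is 0.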